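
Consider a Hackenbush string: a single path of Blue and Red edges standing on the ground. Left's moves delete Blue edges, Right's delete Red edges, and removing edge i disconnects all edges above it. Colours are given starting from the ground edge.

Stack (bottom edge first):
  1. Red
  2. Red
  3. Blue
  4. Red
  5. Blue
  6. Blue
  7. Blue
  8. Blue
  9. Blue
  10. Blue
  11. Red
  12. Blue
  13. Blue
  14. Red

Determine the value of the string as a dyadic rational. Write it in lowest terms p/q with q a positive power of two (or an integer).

g_1 [R]  L=[none]  R=[0]  -> -1
g_2 [RR]  L=[none]  R=[-1 0]  -> -2
g_3 [RRB]  L=[-2]  R=[-1 0]  -> -3/2
g_4 [RRBR]  L=[-2]  R=[-3/2 -1 0]  -> -7/4
g_5 [RRBRB]  L=[-2 -7/4]  R=[-3/2 -1 0]  -> -13/8
g_6 [RRBRBB]  L=[-2 -7/4 -13/8]  R=[-3/2 -1 0]  -> -25/16
g_7 [RRBRBBB]  L=[-2 -7/4 -13/8 -25/16]  R=[-3/2 -1 0]  -> -49/32
g_8 [RRBRBBBB]  L=[-2 -7/4 -13/8 -25/16 -49/32]  R=[-3/2 -1 0]  -> -97/64
g_9 [RRBRBBBBB]  L=[-2 -7/4 -13/8 -25/16 -49/32 -97/64]  R=[-3/2 -1 0]  -> -193/128
g_10 [RRBRBBBBBB]  L=[-2 -7/4 -13/8 -25/16 -49/32 -97/64 -193/128]  R=[-3/2 -1 0]  -> -385/256
g_11 [RRBRBBBBBBR]  L=[-2 -7/4 -13/8 -25/16 -49/32 -97/64 -193/128]  R=[-385/256 -3/2 -1 0]  -> -771/512
g_12 [RRBRBBBBBBRB]  L=[-2 -7/4 -13/8 -25/16 -49/32 -97/64 -193/128 -771/512]  R=[-385/256 -3/2 -1 0]  -> -1541/1024
g_13 [RRBRBBBBBBRBB]  L=[-2 -7/4 -13/8 -25/16 -49/32 -97/64 -193/128 -771/512 -1541/1024]  R=[-385/256 -3/2 -1 0]  -> -3081/2048
g_14 [RRBRBBBBBBRBBR]  L=[-2 -7/4 -13/8 -25/16 -49/32 -97/64 -193/128 -771/512 -1541/1024]  R=[-3081/2048 -385/256 -3/2 -1 0]  -> -6163/4096

-6163/4096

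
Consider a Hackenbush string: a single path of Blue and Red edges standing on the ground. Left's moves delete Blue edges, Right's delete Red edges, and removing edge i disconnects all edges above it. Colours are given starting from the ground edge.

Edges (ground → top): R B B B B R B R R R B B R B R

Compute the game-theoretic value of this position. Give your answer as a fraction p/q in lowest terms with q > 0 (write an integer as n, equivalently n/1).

g_1 [R]  L=[]  R=[0]  -> -1
g_2 [RB]  L=[-1]  R=[0]  -> -1/2
g_3 [RBB]  L=[-1 -1/2]  R=[0]  -> -1/4
g_4 [RBBB]  L=[-1 -1/2 -1/4]  R=[0]  -> -1/8
g_5 [RBBBB]  L=[-1 -1/2 -1/4 -1/8]  R=[0]  -> -1/16
g_6 [RBBBBR]  L=[-1 -1/2 -1/4 -1/8]  R=[-1/16 0]  -> -3/32
g_7 [RBBBBRB]  L=[-1 -1/2 -1/4 -1/8 -3/32]  R=[-1/16 0]  -> -5/64
g_8 [RBBBBRBR]  L=[-1 -1/2 -1/4 -1/8 -3/32]  R=[-5/64 -1/16 0]  -> -11/128
g_9 [RBBBBRBRR]  L=[-1 -1/2 -1/4 -1/8 -3/32]  R=[-11/128 -5/64 -1/16 0]  -> -23/256
g_10 [RBBBBRBRRR]  L=[-1 -1/2 -1/4 -1/8 -3/32]  R=[-23/256 -11/128 -5/64 -1/16 0]  -> -47/512
g_11 [RBBBBRBRRRB]  L=[-1 -1/2 -1/4 -1/8 -3/32 -47/512]  R=[-23/256 -11/128 -5/64 -1/16 0]  -> -93/1024
g_12 [RBBBBRBRRRBB]  L=[-1 -1/2 -1/4 -1/8 -3/32 -47/512 -93/1024]  R=[-23/256 -11/128 -5/64 -1/16 0]  -> -185/2048
g_13 [RBBBBRBRRRBBR]  L=[-1 -1/2 -1/4 -1/8 -3/32 -47/512 -93/1024]  R=[-185/2048 -23/256 -11/128 -5/64 -1/16 0]  -> -371/4096
g_14 [RBBBBRBRRRBBRB]  L=[-1 -1/2 -1/4 -1/8 -3/32 -47/512 -93/1024 -371/4096]  R=[-185/2048 -23/256 -11/128 -5/64 -1/16 0]  -> -741/8192
g_15 [RBBBBRBRRRBBRBR]  L=[-1 -1/2 -1/4 -1/8 -3/32 -47/512 -93/1024 -371/4096]  R=[-741/8192 -185/2048 -23/256 -11/128 -5/64 -1/16 0]  -> -1483/16384

-1483/16384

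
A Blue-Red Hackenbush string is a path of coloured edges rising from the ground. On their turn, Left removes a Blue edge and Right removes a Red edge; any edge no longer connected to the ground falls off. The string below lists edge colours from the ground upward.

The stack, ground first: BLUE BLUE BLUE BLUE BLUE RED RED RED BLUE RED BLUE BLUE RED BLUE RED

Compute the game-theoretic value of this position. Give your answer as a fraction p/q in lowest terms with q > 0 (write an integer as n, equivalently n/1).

step 1: add BLUE to get B; options L={ 0 } R={ none } — 1
step 2: add BLUE to get BB; options L={ 0,1 } R={ none } — 2
step 3: add BLUE to get BBB; options L={ 0,1,2 } R={ none } — 3
step 4: add BLUE to get BBBB; options L={ 0,1,2,3 } R={ none } — 4
step 5: add BLUE to get BBBBB; options L={ 0,1,2,3,4 } R={ none } — 5
step 6: add RED to get BBBBBR; options L={ 0,1,2,3,4 } R={ 5 } — 9/2
step 7: add RED to get BBBBBRR; options L={ 0,1,2,3,4 } R={ 9/2,5 } — 17/4
step 8: add RED to get BBBBBRRR; options L={ 0,1,2,3,4 } R={ 17/4,9/2,5 } — 33/8
step 9: add BLUE to get BBBBBRRRB; options L={ 0,1,2,3,4,33/8 } R={ 17/4,9/2,5 } — 67/16
step 10: add RED to get BBBBBRRRBR; options L={ 0,1,2,3,4,33/8 } R={ 67/16,17/4,9/2,5 } — 133/32
step 11: add BLUE to get BBBBBRRRBRB; options L={ 0,1,2,3,4,33/8,133/32 } R={ 67/16,17/4,9/2,5 } — 267/64
step 12: add BLUE to get BBBBBRRRBRBB; options L={ 0,1,2,3,4,33/8,133/32,267/64 } R={ 67/16,17/4,9/2,5 } — 535/128
step 13: add RED to get BBBBBRRRBRBBR; options L={ 0,1,2,3,4,33/8,133/32,267/64 } R={ 535/128,67/16,17/4,9/2,5 } — 1069/256
step 14: add BLUE to get BBBBBRRRBRBBRB; options L={ 0,1,2,3,4,33/8,133/32,267/64,1069/256 } R={ 535/128,67/16,17/4,9/2,5 } — 2139/512
step 15: add RED to get BBBBBRRRBRBBRBR; options L={ 0,1,2,3,4,33/8,133/32,267/64,1069/256 } R={ 2139/512,535/128,67/16,17/4,9/2,5 } — 4277/1024

4277/1024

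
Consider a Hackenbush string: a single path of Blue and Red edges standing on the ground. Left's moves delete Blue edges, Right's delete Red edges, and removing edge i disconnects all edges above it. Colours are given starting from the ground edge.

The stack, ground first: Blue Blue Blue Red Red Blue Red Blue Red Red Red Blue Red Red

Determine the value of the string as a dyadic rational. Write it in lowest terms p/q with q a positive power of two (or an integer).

val_1 [B]  L=[0]  R=[(no moves)]  — 1
val_2 [BB]  L=[0 1]  R=[(no moves)]  — 2
val_3 [BBB]  L=[0 1 2]  R=[(no moves)]  — 3
val_4 [BBBR]  L=[0 1 2]  R=[3]  — 5/2
val_5 [BBBRR]  L=[0 1 2]  R=[5/2 3]  — 9/4
val_6 [BBBRRB]  L=[0 1 2 9/4]  R=[5/2 3]  — 19/8
val_7 [BBBRRBR]  L=[0 1 2 9/4]  R=[19/8 5/2 3]  — 37/16
val_8 [BBBRRBRB]  L=[0 1 2 9/4 37/16]  R=[19/8 5/2 3]  — 75/32
val_9 [BBBRRBRBR]  L=[0 1 2 9/4 37/16]  R=[75/32 19/8 5/2 3]  — 149/64
val_10 [BBBRRBRBRR]  L=[0 1 2 9/4 37/16]  R=[149/64 75/32 19/8 5/2 3]  — 297/128
val_11 [BBBRRBRBRRR]  L=[0 1 2 9/4 37/16]  R=[297/128 149/64 75/32 19/8 5/2 3]  — 593/256
val_12 [BBBRRBRBRRRB]  L=[0 1 2 9/4 37/16 593/256]  R=[297/128 149/64 75/32 19/8 5/2 3]  — 1187/512
val_13 [BBBRRBRBRRRBR]  L=[0 1 2 9/4 37/16 593/256]  R=[1187/512 297/128 149/64 75/32 19/8 5/2 3]  — 2373/1024
val_14 [BBBRRBRBRRRBRR]  L=[0 1 2 9/4 37/16 593/256]  R=[2373/1024 1187/512 297/128 149/64 75/32 19/8 5/2 3]  — 4745/2048

4745/2048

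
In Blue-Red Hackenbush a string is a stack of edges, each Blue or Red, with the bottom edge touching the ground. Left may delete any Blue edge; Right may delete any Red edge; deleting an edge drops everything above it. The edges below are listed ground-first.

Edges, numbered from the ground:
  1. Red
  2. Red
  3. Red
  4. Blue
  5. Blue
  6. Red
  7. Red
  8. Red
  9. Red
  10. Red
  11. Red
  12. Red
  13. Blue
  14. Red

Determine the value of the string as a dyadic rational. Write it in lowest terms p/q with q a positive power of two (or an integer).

1 of 14 · R · max L −∞ · min R 0 — -1
2 of 14 · RR · max L −∞ · min R -1 — -2
3 of 14 · RRR · max L −∞ · min R -2 — -3
4 of 14 · RRRB · max L -3 · min R -2 — -5/2
5 of 14 · RRRBB · max L -5/2 · min R -2 — -9/4
6 of 14 · RRRBBR · max L -5/2 · min R -9/4 — -19/8
7 of 14 · RRRBBRR · max L -5/2 · min R -19/8 — -39/16
8 of 14 · RRRBBRRR · max L -5/2 · min R -39/16 — -79/32
9 of 14 · RRRBBRRRR · max L -5/2 · min R -79/32 — -159/64
10 of 14 · RRRBBRRRRR · max L -5/2 · min R -159/64 — -319/128
11 of 14 · RRRBBRRRRRR · max L -5/2 · min R -319/128 — -639/256
12 of 14 · RRRBBRRRRRRR · max L -5/2 · min R -639/256 — -1279/512
13 of 14 · RRRBBRRRRRRRB · max L -1279/512 · min R -639/256 — -2557/1024
14 of 14 · RRRBBRRRRRRRBR · max L -1279/512 · min R -2557/1024 — -5115/2048

-5115/2048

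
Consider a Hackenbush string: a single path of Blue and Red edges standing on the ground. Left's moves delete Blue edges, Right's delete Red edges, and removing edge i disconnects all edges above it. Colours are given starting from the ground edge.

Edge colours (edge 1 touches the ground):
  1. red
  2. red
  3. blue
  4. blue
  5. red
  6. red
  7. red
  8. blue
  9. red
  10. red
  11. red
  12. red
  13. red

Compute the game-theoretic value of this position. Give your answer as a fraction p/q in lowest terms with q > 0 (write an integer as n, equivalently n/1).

-3007/2048

edge 1 of 13 (red): { — | 0 } so -1
edge 2 of 13 (red): { — | -1,0 } so -2
edge 3 of 13 (blue): { -2 | -1,0 } so -3/2
edge 4 of 13 (blue): { -2,-3/2 | -1,0 } so -5/4
edge 5 of 13 (red): { -2,-3/2 | -5/4,-1,0 } so -11/8
edge 6 of 13 (red): { -2,-3/2 | -11/8,-5/4,-1,0 } so -23/16
edge 7 of 13 (red): { -2,-3/2 | -23/16,-11/8,-5/4,-1,0 } so -47/32
edge 8 of 13 (blue): { -2,-3/2,-47/32 | -23/16,-11/8,-5/4,-1,0 } so -93/64
edge 9 of 13 (red): { -2,-3/2,-47/32 | -93/64,-23/16,-11/8,-5/4,-1,0 } so -187/128
edge 10 of 13 (red): { -2,-3/2,-47/32 | -187/128,-93/64,-23/16,-11/8,-5/4,-1,0 } so -375/256
edge 11 of 13 (red): { -2,-3/2,-47/32 | -375/256,-187/128,-93/64,-23/16,-11/8,-5/4,-1,0 } so -751/512
edge 12 of 13 (red): { -2,-3/2,-47/32 | -751/512,-375/256,-187/128,-93/64,-23/16,-11/8,-5/4,-1,0 } so -1503/1024
edge 13 of 13 (red): { -2,-3/2,-47/32 | -1503/1024,-751/512,-375/256,-187/128,-93/64,-23/16,-11/8,-5/4,-1,0 } so -3007/2048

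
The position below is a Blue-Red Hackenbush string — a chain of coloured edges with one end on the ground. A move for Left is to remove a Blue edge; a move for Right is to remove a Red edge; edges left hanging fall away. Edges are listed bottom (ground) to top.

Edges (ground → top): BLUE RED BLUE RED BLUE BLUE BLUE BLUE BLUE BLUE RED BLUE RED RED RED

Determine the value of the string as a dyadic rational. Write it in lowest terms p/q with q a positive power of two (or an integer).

B: Left { 0 }, Right { ∅ } so simplest 1
BR: Left { 0 }, Right { 1 } so simplest 1/2
BRB: Left { 0,1/2 }, Right { 1 } so simplest 3/4
BRBR: Left { 0,1/2 }, Right { 3/4,1 } so simplest 5/8
BRBRB: Left { 0,1/2,5/8 }, Right { 3/4,1 } so simplest 11/16
BRBRBB: Left { 0,1/2,5/8,11/16 }, Right { 3/4,1 } so simplest 23/32
BRBRBBB: Left { 0,1/2,5/8,11/16,23/32 }, Right { 3/4,1 } so simplest 47/64
BRBRBBBB: Left { 0,1/2,5/8,11/16,23/32,47/64 }, Right { 3/4,1 } so simplest 95/128
BRBRBBBBB: Left { 0,1/2,5/8,11/16,23/32,47/64,95/128 }, Right { 3/4,1 } so simplest 191/256
BRBRBBBBBB: Left { 0,1/2,5/8,11/16,23/32,47/64,95/128,191/256 }, Right { 3/4,1 } so simplest 383/512
BRBRBBBBBBR: Left { 0,1/2,5/8,11/16,23/32,47/64,95/128,191/256 }, Right { 383/512,3/4,1 } so simplest 765/1024
BRBRBBBBBBRB: Left { 0,1/2,5/8,11/16,23/32,47/64,95/128,191/256,765/1024 }, Right { 383/512,3/4,1 } so simplest 1531/2048
BRBRBBBBBBRBR: Left { 0,1/2,5/8,11/16,23/32,47/64,95/128,191/256,765/1024 }, Right { 1531/2048,383/512,3/4,1 } so simplest 3061/4096
BRBRBBBBBBRBRR: Left { 0,1/2,5/8,11/16,23/32,47/64,95/128,191/256,765/1024 }, Right { 3061/4096,1531/2048,383/512,3/4,1 } so simplest 6121/8192
BRBRBBBBBBRBRRR: Left { 0,1/2,5/8,11/16,23/32,47/64,95/128,191/256,765/1024 }, Right { 6121/8192,3061/4096,1531/2048,383/512,3/4,1 } so simplest 12241/16384

12241/16384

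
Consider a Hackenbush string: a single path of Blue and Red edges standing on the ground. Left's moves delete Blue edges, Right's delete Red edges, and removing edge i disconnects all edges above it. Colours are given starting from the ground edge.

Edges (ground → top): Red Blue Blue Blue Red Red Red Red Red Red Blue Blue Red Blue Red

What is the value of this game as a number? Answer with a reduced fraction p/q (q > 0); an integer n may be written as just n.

-4043/16384

Prefix values for Red Blue Blue Blue Red Red Red Red Red Red Blue Blue Red Blue Red via {L|R} + simplicity:
step 1: add Red to get R; options L={ (no moves) } R={ 0 } → -1
step 2: add Blue to get RB; options L={ -1 } R={ 0 } → -1/2
step 3: add Blue to get RBB; options L={ -1; -1/2 } R={ 0 } → -1/4
step 4: add Blue to get RBBB; options L={ -1; -1/2; -1/4 } R={ 0 } → -1/8
step 5: add Red to get RBBBR; options L={ -1; -1/2; -1/4 } R={ -1/8; 0 } → -3/16
step 6: add Red to get RBBBRR; options L={ -1; -1/2; -1/4 } R={ -3/16; -1/8; 0 } → -7/32
step 7: add Red to get RBBBRRR; options L={ -1; -1/2; -1/4 } R={ -7/32; -3/16; -1/8; 0 } → -15/64
step 8: add Red to get RBBBRRRR; options L={ -1; -1/2; -1/4 } R={ -15/64; -7/32; -3/16; -1/8; 0 } → -31/128
step 9: add Red to get RBBBRRRRR; options L={ -1; -1/2; -1/4 } R={ -31/128; -15/64; -7/32; -3/16; -1/8; 0 } → -63/256
step 10: add Red to get RBBBRRRRRR; options L={ -1; -1/2; -1/4 } R={ -63/256; -31/128; -15/64; -7/32; -3/16; -1/8; 0 } → -127/512
step 11: add Blue to get RBBBRRRRRRB; options L={ -1; -1/2; -1/4; -127/512 } R={ -63/256; -31/128; -15/64; -7/32; -3/16; -1/8; 0 } → -253/1024
step 12: add Blue to get RBBBRRRRRRBB; options L={ -1; -1/2; -1/4; -127/512; -253/1024 } R={ -63/256; -31/128; -15/64; -7/32; -3/16; -1/8; 0 } → -505/2048
step 13: add Red to get RBBBRRRRRRBBR; options L={ -1; -1/2; -1/4; -127/512; -253/1024 } R={ -505/2048; -63/256; -31/128; -15/64; -7/32; -3/16; -1/8; 0 } → -1011/4096
step 14: add Blue to get RBBBRRRRRRBBRB; options L={ -1; -1/2; -1/4; -127/512; -253/1024; -1011/4096 } R={ -505/2048; -63/256; -31/128; -15/64; -7/32; -3/16; -1/8; 0 } → -2021/8192
step 15: add Red to get RBBBRRRRRRBBRBR; options L={ -1; -1/2; -1/4; -127/512; -253/1024; -1011/4096 } R={ -2021/8192; -505/2048; -63/256; -31/128; -15/64; -7/32; -3/16; -1/8; 0 } → -4043/16384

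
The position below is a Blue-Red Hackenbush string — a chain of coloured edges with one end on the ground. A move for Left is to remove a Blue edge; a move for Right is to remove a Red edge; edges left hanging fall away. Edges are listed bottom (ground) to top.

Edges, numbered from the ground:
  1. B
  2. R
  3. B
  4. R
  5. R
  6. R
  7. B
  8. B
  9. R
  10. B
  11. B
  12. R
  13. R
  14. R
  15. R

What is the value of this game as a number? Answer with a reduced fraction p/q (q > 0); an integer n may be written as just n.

value_1 [B]  L=[0]  R=[·]  — 1
value_2 [BR]  L=[0]  R=[1]  — 1/2
value_3 [BRB]  L=[0, 1/2]  R=[1]  — 3/4
value_4 [BRBR]  L=[0, 1/2]  R=[3/4, 1]  — 5/8
value_5 [BRBRR]  L=[0, 1/2]  R=[5/8, 3/4, 1]  — 9/16
value_6 [BRBRRR]  L=[0, 1/2]  R=[9/16, 5/8, 3/4, 1]  — 17/32
value_7 [BRBRRRB]  L=[0, 1/2, 17/32]  R=[9/16, 5/8, 3/4, 1]  — 35/64
value_8 [BRBRRRBB]  L=[0, 1/2, 17/32, 35/64]  R=[9/16, 5/8, 3/4, 1]  — 71/128
value_9 [BRBRRRBBR]  L=[0, 1/2, 17/32, 35/64]  R=[71/128, 9/16, 5/8, 3/4, 1]  — 141/256
value_10 [BRBRRRBBRB]  L=[0, 1/2, 17/32, 35/64, 141/256]  R=[71/128, 9/16, 5/8, 3/4, 1]  — 283/512
value_11 [BRBRRRBBRBB]  L=[0, 1/2, 17/32, 35/64, 141/256, 283/512]  R=[71/128, 9/16, 5/8, 3/4, 1]  — 567/1024
value_12 [BRBRRRBBRBBR]  L=[0, 1/2, 17/32, 35/64, 141/256, 283/512]  R=[567/1024, 71/128, 9/16, 5/8, 3/4, 1]  — 1133/2048
value_13 [BRBRRRBBRBBRR]  L=[0, 1/2, 17/32, 35/64, 141/256, 283/512]  R=[1133/2048, 567/1024, 71/128, 9/16, 5/8, 3/4, 1]  — 2265/4096
value_14 [BRBRRRBBRBBRRR]  L=[0, 1/2, 17/32, 35/64, 141/256, 283/512]  R=[2265/4096, 1133/2048, 567/1024, 71/128, 9/16, 5/8, 3/4, 1]  — 4529/8192
value_15 [BRBRRRBBRBBRRRR]  L=[0, 1/2, 17/32, 35/64, 141/256, 283/512]  R=[4529/8192, 2265/4096, 1133/2048, 567/1024, 71/128, 9/16, 5/8, 3/4, 1]  — 9057/16384

9057/16384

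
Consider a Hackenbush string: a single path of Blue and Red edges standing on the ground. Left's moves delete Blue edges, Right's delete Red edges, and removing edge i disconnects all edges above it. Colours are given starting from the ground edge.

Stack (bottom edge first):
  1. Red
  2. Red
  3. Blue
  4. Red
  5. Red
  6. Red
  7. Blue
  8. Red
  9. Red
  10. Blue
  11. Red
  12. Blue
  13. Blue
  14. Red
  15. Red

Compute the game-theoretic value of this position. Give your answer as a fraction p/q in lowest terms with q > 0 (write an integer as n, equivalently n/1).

Build val(s[:k]) for k = 1..15, string s = Red Red Blue Red Red Red Blue Red Red Blue Red Blue Blue Red Red.
step 1: add Red to get R; options L={ · } R={ 0 } — -1
step 2: add Red to get RR; options L={ · } R={ -1 0 } — -2
step 3: add Blue to get RRB; options L={ -2 } R={ -1 0 } — -3/2
step 4: add Red to get RRBR; options L={ -2 } R={ -3/2 -1 0 } — -7/4
step 5: add Red to get RRBRR; options L={ -2 } R={ -7/4 -3/2 -1 0 } — -15/8
step 6: add Red to get RRBRRR; options L={ -2 } R={ -15/8 -7/4 -3/2 -1 0 } — -31/16
step 7: add Blue to get RRBRRRB; options L={ -2 -31/16 } R={ -15/8 -7/4 -3/2 -1 0 } — -61/32
step 8: add Red to get RRBRRRBR; options L={ -2 -31/16 } R={ -61/32 -15/8 -7/4 -3/2 -1 0 } — -123/64
step 9: add Red to get RRBRRRBRR; options L={ -2 -31/16 } R={ -123/64 -61/32 -15/8 -7/4 -3/2 -1 0 } — -247/128
step 10: add Blue to get RRBRRRBRRB; options L={ -2 -31/16 -247/128 } R={ -123/64 -61/32 -15/8 -7/4 -3/2 -1 0 } — -493/256
step 11: add Red to get RRBRRRBRRBR; options L={ -2 -31/16 -247/128 } R={ -493/256 -123/64 -61/32 -15/8 -7/4 -3/2 -1 0 } — -987/512
step 12: add Blue to get RRBRRRBRRBRB; options L={ -2 -31/16 -247/128 -987/512 } R={ -493/256 -123/64 -61/32 -15/8 -7/4 -3/2 -1 0 } — -1973/1024
step 13: add Blue to get RRBRRRBRRBRBB; options L={ -2 -31/16 -247/128 -987/512 -1973/1024 } R={ -493/256 -123/64 -61/32 -15/8 -7/4 -3/2 -1 0 } — -3945/2048
step 14: add Red to get RRBRRRBRRBRBBR; options L={ -2 -31/16 -247/128 -987/512 -1973/1024 } R={ -3945/2048 -493/256 -123/64 -61/32 -15/8 -7/4 -3/2 -1 0 } — -7891/4096
step 15: add Red to get RRBRRRBRRBRBBRR; options L={ -2 -31/16 -247/128 -987/512 -1973/1024 } R={ -7891/4096 -3945/2048 -493/256 -123/64 -61/32 -15/8 -7/4 -3/2 -1 0 } — -15783/8192

-15783/8192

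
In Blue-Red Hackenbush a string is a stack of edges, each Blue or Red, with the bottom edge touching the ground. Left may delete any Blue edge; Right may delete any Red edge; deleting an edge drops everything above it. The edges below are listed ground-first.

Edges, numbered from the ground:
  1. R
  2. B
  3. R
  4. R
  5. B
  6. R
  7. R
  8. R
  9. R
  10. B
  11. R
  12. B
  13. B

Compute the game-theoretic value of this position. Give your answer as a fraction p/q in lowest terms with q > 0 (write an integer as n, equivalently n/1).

-3561/4096

R: Left {  }, Right { 0 } => simplest -1
RB: Left { -1 }, Right { 0 } => simplest -1/2
RBR: Left { -1 }, Right { -1/2, 0 } => simplest -3/4
RBRR: Left { -1 }, Right { -3/4, -1/2, 0 } => simplest -7/8
RBRRB: Left { -1, -7/8 }, Right { -3/4, -1/2, 0 } => simplest -13/16
RBRRBR: Left { -1, -7/8 }, Right { -13/16, -3/4, -1/2, 0 } => simplest -27/32
RBRRBRR: Left { -1, -7/8 }, Right { -27/32, -13/16, -3/4, -1/2, 0 } => simplest -55/64
RBRRBRRR: Left { -1, -7/8 }, Right { -55/64, -27/32, -13/16, -3/4, -1/2, 0 } => simplest -111/128
RBRRBRRRR: Left { -1, -7/8 }, Right { -111/128, -55/64, -27/32, -13/16, -3/4, -1/2, 0 } => simplest -223/256
RBRRBRRRRB: Left { -1, -7/8, -223/256 }, Right { -111/128, -55/64, -27/32, -13/16, -3/4, -1/2, 0 } => simplest -445/512
RBRRBRRRRBR: Left { -1, -7/8, -223/256 }, Right { -445/512, -111/128, -55/64, -27/32, -13/16, -3/4, -1/2, 0 } => simplest -891/1024
RBRRBRRRRBRB: Left { -1, -7/8, -223/256, -891/1024 }, Right { -445/512, -111/128, -55/64, -27/32, -13/16, -3/4, -1/2, 0 } => simplest -1781/2048
RBRRBRRRRBRBB: Left { -1, -7/8, -223/256, -891/1024, -1781/2048 }, Right { -445/512, -111/128, -55/64, -27/32, -13/16, -3/4, -1/2, 0 } => simplest -3561/4096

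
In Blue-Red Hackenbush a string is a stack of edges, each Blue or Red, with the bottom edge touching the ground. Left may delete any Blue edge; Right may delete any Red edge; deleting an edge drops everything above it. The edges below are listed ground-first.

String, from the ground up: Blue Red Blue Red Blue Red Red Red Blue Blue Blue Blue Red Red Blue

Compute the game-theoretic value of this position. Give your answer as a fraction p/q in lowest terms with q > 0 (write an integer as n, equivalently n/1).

10483/16384

Build val(s[:k]) for k = 1..15, string s = Blue Red Blue Red Blue Red Red Red Blue Blue Blue Blue Red Red Blue.
val(B) = { 0 |  } -> 1
val(BR) = { 0 | 1 } -> 1/2
val(BRB) = { 0; 1/2 | 1 } -> 3/4
val(BRBR) = { 0; 1/2 | 3/4; 1 } -> 5/8
val(BRBRB) = { 0; 1/2; 5/8 | 3/4; 1 } -> 11/16
val(BRBRBR) = { 0; 1/2; 5/8 | 11/16; 3/4; 1 } -> 21/32
val(BRBRBRR) = { 0; 1/2; 5/8 | 21/32; 11/16; 3/4; 1 } -> 41/64
val(BRBRBRRR) = { 0; 1/2; 5/8 | 41/64; 21/32; 11/16; 3/4; 1 } -> 81/128
val(BRBRBRRRB) = { 0; 1/2; 5/8; 81/128 | 41/64; 21/32; 11/16; 3/4; 1 } -> 163/256
val(BRBRBRRRBB) = { 0; 1/2; 5/8; 81/128; 163/256 | 41/64; 21/32; 11/16; 3/4; 1 } -> 327/512
val(BRBRBRRRBBB) = { 0; 1/2; 5/8; 81/128; 163/256; 327/512 | 41/64; 21/32; 11/16; 3/4; 1 } -> 655/1024
val(BRBRBRRRBBBB) = { 0; 1/2; 5/8; 81/128; 163/256; 327/512; 655/1024 | 41/64; 21/32; 11/16; 3/4; 1 } -> 1311/2048
val(BRBRBRRRBBBBR) = { 0; 1/2; 5/8; 81/128; 163/256; 327/512; 655/1024 | 1311/2048; 41/64; 21/32; 11/16; 3/4; 1 } -> 2621/4096
val(BRBRBRRRBBBBRR) = { 0; 1/2; 5/8; 81/128; 163/256; 327/512; 655/1024 | 2621/4096; 1311/2048; 41/64; 21/32; 11/16; 3/4; 1 } -> 5241/8192
val(BRBRBRRRBBBBRRB) = { 0; 1/2; 5/8; 81/128; 163/256; 327/512; 655/1024; 5241/8192 | 2621/4096; 1311/2048; 41/64; 21/32; 11/16; 3/4; 1 } -> 10483/16384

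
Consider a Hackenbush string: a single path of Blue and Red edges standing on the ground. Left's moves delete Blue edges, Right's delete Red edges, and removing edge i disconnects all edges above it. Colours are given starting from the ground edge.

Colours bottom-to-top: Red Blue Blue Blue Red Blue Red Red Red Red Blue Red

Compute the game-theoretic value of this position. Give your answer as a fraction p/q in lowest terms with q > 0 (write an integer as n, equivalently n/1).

-379/2048

edge 1 of 12 (Red): { none | 0 } so -1
edge 2 of 12 (Blue): { -1 | 0 } so -1/2
edge 3 of 12 (Blue): { -1 -1/2 | 0 } so -1/4
edge 4 of 12 (Blue): { -1 -1/2 -1/4 | 0 } so -1/8
edge 5 of 12 (Red): { -1 -1/2 -1/4 | -1/8 0 } so -3/16
edge 6 of 12 (Blue): { -1 -1/2 -1/4 -3/16 | -1/8 0 } so -5/32
edge 7 of 12 (Red): { -1 -1/2 -1/4 -3/16 | -5/32 -1/8 0 } so -11/64
edge 8 of 12 (Red): { -1 -1/2 -1/4 -3/16 | -11/64 -5/32 -1/8 0 } so -23/128
edge 9 of 12 (Red): { -1 -1/2 -1/4 -3/16 | -23/128 -11/64 -5/32 -1/8 0 } so -47/256
edge 10 of 12 (Red): { -1 -1/2 -1/4 -3/16 | -47/256 -23/128 -11/64 -5/32 -1/8 0 } so -95/512
edge 11 of 12 (Blue): { -1 -1/2 -1/4 -3/16 -95/512 | -47/256 -23/128 -11/64 -5/32 -1/8 0 } so -189/1024
edge 12 of 12 (Red): { -1 -1/2 -1/4 -3/16 -95/512 | -189/1024 -47/256 -23/128 -11/64 -5/32 -1/8 0 } so -379/2048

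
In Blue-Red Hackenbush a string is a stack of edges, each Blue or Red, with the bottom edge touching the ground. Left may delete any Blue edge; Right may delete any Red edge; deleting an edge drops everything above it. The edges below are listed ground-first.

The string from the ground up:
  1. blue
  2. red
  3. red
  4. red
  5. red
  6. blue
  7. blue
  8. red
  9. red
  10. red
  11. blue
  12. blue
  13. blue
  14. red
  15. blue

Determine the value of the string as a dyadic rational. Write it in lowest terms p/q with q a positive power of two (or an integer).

edge 1 of 15 (blue): { 0 | ∅ } ⇒ 1
edge 2 of 15 (red): { 0 | 1 } ⇒ 1/2
edge 3 of 15 (red): { 0 | 1/2,1 } ⇒ 1/4
edge 4 of 15 (red): { 0 | 1/4,1/2,1 } ⇒ 1/8
edge 5 of 15 (red): { 0 | 1/8,1/4,1/2,1 } ⇒ 1/16
edge 6 of 15 (blue): { 0,1/16 | 1/8,1/4,1/2,1 } ⇒ 3/32
edge 7 of 15 (blue): { 0,1/16,3/32 | 1/8,1/4,1/2,1 } ⇒ 7/64
edge 8 of 15 (red): { 0,1/16,3/32 | 7/64,1/8,1/4,1/2,1 } ⇒ 13/128
edge 9 of 15 (red): { 0,1/16,3/32 | 13/128,7/64,1/8,1/4,1/2,1 } ⇒ 25/256
edge 10 of 15 (red): { 0,1/16,3/32 | 25/256,13/128,7/64,1/8,1/4,1/2,1 } ⇒ 49/512
edge 11 of 15 (blue): { 0,1/16,3/32,49/512 | 25/256,13/128,7/64,1/8,1/4,1/2,1 } ⇒ 99/1024
edge 12 of 15 (blue): { 0,1/16,3/32,49/512,99/1024 | 25/256,13/128,7/64,1/8,1/4,1/2,1 } ⇒ 199/2048
edge 13 of 15 (blue): { 0,1/16,3/32,49/512,99/1024,199/2048 | 25/256,13/128,7/64,1/8,1/4,1/2,1 } ⇒ 399/4096
edge 14 of 15 (red): { 0,1/16,3/32,49/512,99/1024,199/2048 | 399/4096,25/256,13/128,7/64,1/8,1/4,1/2,1 } ⇒ 797/8192
edge 15 of 15 (blue): { 0,1/16,3/32,49/512,99/1024,199/2048,797/8192 | 399/4096,25/256,13/128,7/64,1/8,1/4,1/2,1 } ⇒ 1595/16384

1595/16384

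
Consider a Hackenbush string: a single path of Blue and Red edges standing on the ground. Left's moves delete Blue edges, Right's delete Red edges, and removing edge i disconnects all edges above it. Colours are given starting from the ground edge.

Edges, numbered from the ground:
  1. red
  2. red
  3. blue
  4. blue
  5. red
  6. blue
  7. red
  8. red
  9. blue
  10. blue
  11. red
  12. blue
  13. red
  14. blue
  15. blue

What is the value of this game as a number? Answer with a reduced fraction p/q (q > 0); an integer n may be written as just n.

-11049/8192

1 of 15 · r · max L −∞ · min R 0 so -1
2 of 15 · rr · max L −∞ · min R -1 so -2
3 of 15 · rrb · max L -2 · min R -1 so -3/2
4 of 15 · rrbb · max L -3/2 · min R -1 so -5/4
5 of 15 · rrbbr · max L -3/2 · min R -5/4 so -11/8
6 of 15 · rrbbrb · max L -11/8 · min R -5/4 so -21/16
7 of 15 · rrbbrbr · max L -11/8 · min R -21/16 so -43/32
8 of 15 · rrbbrbrr · max L -11/8 · min R -43/32 so -87/64
9 of 15 · rrbbrbrrb · max L -87/64 · min R -43/32 so -173/128
10 of 15 · rrbbrbrrbb · max L -173/128 · min R -43/32 so -345/256
11 of 15 · rrbbrbrrbbr · max L -173/128 · min R -345/256 so -691/512
12 of 15 · rrbbrbrrbbrb · max L -691/512 · min R -345/256 so -1381/1024
13 of 15 · rrbbrbrrbbrbr · max L -691/512 · min R -1381/1024 so -2763/2048
14 of 15 · rrbbrbrrbbrbrb · max L -2763/2048 · min R -1381/1024 so -5525/4096
15 of 15 · rrbbrbrrbbrbrbb · max L -5525/4096 · min R -1381/1024 so -11049/8192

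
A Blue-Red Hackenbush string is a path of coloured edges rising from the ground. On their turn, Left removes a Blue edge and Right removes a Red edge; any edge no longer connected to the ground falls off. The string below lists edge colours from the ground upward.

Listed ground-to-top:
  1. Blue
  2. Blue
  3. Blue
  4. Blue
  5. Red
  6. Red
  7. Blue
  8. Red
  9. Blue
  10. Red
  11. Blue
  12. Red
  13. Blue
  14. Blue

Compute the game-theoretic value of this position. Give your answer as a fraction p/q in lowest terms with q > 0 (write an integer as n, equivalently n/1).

Recurse on prefixes of the 14-edge string Blue Blue Blue Blue Red Red Blue Red Blue Red Blue Red Blue Blue:
g(B) = { 0 | none } gives 1
g(BB) = { 0, 1 | none } gives 2
g(BBB) = { 0, 1, 2 | none } gives 3
g(BBBB) = { 0, 1, 2, 3 | none } gives 4
g(BBBBR) = { 0, 1, 2, 3 | 4 } gives 7/2
g(BBBBRR) = { 0, 1, 2, 3 | 7/2, 4 } gives 13/4
g(BBBBRRB) = { 0, 1, 2, 3, 13/4 | 7/2, 4 } gives 27/8
g(BBBBRRBR) = { 0, 1, 2, 3, 13/4 | 27/8, 7/2, 4 } gives 53/16
g(BBBBRRBRB) = { 0, 1, 2, 3, 13/4, 53/16 | 27/8, 7/2, 4 } gives 107/32
g(BBBBRRBRBR) = { 0, 1, 2, 3, 13/4, 53/16 | 107/32, 27/8, 7/2, 4 } gives 213/64
g(BBBBRRBRBRB) = { 0, 1, 2, 3, 13/4, 53/16, 213/64 | 107/32, 27/8, 7/2, 4 } gives 427/128
g(BBBBRRBRBRBR) = { 0, 1, 2, 3, 13/4, 53/16, 213/64 | 427/128, 107/32, 27/8, 7/2, 4 } gives 853/256
g(BBBBRRBRBRBRB) = { 0, 1, 2, 3, 13/4, 53/16, 213/64, 853/256 | 427/128, 107/32, 27/8, 7/2, 4 } gives 1707/512
g(BBBBRRBRBRBRBB) = { 0, 1, 2, 3, 13/4, 53/16, 213/64, 853/256, 1707/512 | 427/128, 107/32, 27/8, 7/2, 4 } gives 3415/1024

3415/1024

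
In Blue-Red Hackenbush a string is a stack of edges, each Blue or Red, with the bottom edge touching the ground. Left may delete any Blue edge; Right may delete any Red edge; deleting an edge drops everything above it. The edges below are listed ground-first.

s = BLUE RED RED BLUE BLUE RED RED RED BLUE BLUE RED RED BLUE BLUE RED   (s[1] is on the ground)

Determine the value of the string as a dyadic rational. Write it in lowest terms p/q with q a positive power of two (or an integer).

Prefix values for BLUE RED RED BLUE BLUE RED RED RED BLUE BLUE RED RED BLUE BLUE RED via {L|R} + simplicity:
v_1 [B]  L=[0]  R=[—]  -> 1
v_2 [BR]  L=[0]  R=[1]  -> 1/2
v_3 [BRR]  L=[0]  R=[1/2, 1]  -> 1/4
v_4 [BRRB]  L=[0, 1/4]  R=[1/2, 1]  -> 3/8
v_5 [BRRBB]  L=[0, 1/4, 3/8]  R=[1/2, 1]  -> 7/16
v_6 [BRRBBR]  L=[0, 1/4, 3/8]  R=[7/16, 1/2, 1]  -> 13/32
v_7 [BRRBBRR]  L=[0, 1/4, 3/8]  R=[13/32, 7/16, 1/2, 1]  -> 25/64
v_8 [BRRBBRRR]  L=[0, 1/4, 3/8]  R=[25/64, 13/32, 7/16, 1/2, 1]  -> 49/128
v_9 [BRRBBRRRB]  L=[0, 1/4, 3/8, 49/128]  R=[25/64, 13/32, 7/16, 1/2, 1]  -> 99/256
v_10 [BRRBBRRRBB]  L=[0, 1/4, 3/8, 49/128, 99/256]  R=[25/64, 13/32, 7/16, 1/2, 1]  -> 199/512
v_11 [BRRBBRRRBBR]  L=[0, 1/4, 3/8, 49/128, 99/256]  R=[199/512, 25/64, 13/32, 7/16, 1/2, 1]  -> 397/1024
v_12 [BRRBBRRRBBRR]  L=[0, 1/4, 3/8, 49/128, 99/256]  R=[397/1024, 199/512, 25/64, 13/32, 7/16, 1/2, 1]  -> 793/2048
v_13 [BRRBBRRRBBRRB]  L=[0, 1/4, 3/8, 49/128, 99/256, 793/2048]  R=[397/1024, 199/512, 25/64, 13/32, 7/16, 1/2, 1]  -> 1587/4096
v_14 [BRRBBRRRBBRRBB]  L=[0, 1/4, 3/8, 49/128, 99/256, 793/2048, 1587/4096]  R=[397/1024, 199/512, 25/64, 13/32, 7/16, 1/2, 1]  -> 3175/8192
v_15 [BRRBBRRRBBRRBBR]  L=[0, 1/4, 3/8, 49/128, 99/256, 793/2048, 1587/4096]  R=[3175/8192, 397/1024, 199/512, 25/64, 13/32, 7/16, 1/2, 1]  -> 6349/16384

6349/16384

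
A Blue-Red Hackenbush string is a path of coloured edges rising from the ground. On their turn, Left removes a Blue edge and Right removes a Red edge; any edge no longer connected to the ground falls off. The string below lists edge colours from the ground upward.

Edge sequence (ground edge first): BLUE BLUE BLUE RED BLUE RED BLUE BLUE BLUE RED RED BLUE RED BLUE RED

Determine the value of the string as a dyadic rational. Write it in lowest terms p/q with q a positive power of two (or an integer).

Recurse on prefixes of the 15-edge string BLUE BLUE BLUE RED BLUE RED BLUE BLUE BLUE RED RED BLUE RED BLUE RED:
G_1 [B]  L=[0]  R=[]  gives 1
G_2 [BB]  L=[0, 1]  R=[]  gives 2
G_3 [BBB]  L=[0, 1, 2]  R=[]  gives 3
G_4 [BBBR]  L=[0, 1, 2]  R=[3]  gives 5/2
G_5 [BBBRB]  L=[0, 1, 2, 5/2]  R=[3]  gives 11/4
G_6 [BBBRBR]  L=[0, 1, 2, 5/2]  R=[11/4, 3]  gives 21/8
G_7 [BBBRBRB]  L=[0, 1, 2, 5/2, 21/8]  R=[11/4, 3]  gives 43/16
G_8 [BBBRBRBB]  L=[0, 1, 2, 5/2, 21/8, 43/16]  R=[11/4, 3]  gives 87/32
G_9 [BBBRBRBBB]  L=[0, 1, 2, 5/2, 21/8, 43/16, 87/32]  R=[11/4, 3]  gives 175/64
G_10 [BBBRBRBBBR]  L=[0, 1, 2, 5/2, 21/8, 43/16, 87/32]  R=[175/64, 11/4, 3]  gives 349/128
G_11 [BBBRBRBBBRR]  L=[0, 1, 2, 5/2, 21/8, 43/16, 87/32]  R=[349/128, 175/64, 11/4, 3]  gives 697/256
G_12 [BBBRBRBBBRRB]  L=[0, 1, 2, 5/2, 21/8, 43/16, 87/32, 697/256]  R=[349/128, 175/64, 11/4, 3]  gives 1395/512
G_13 [BBBRBRBBBRRBR]  L=[0, 1, 2, 5/2, 21/8, 43/16, 87/32, 697/256]  R=[1395/512, 349/128, 175/64, 11/4, 3]  gives 2789/1024
G_14 [BBBRBRBBBRRBRB]  L=[0, 1, 2, 5/2, 21/8, 43/16, 87/32, 697/256, 2789/1024]  R=[1395/512, 349/128, 175/64, 11/4, 3]  gives 5579/2048
G_15 [BBBRBRBBBRRBRBR]  L=[0, 1, 2, 5/2, 21/8, 43/16, 87/32, 697/256, 2789/1024]  R=[5579/2048, 1395/512, 349/128, 175/64, 11/4, 3]  gives 11157/4096

11157/4096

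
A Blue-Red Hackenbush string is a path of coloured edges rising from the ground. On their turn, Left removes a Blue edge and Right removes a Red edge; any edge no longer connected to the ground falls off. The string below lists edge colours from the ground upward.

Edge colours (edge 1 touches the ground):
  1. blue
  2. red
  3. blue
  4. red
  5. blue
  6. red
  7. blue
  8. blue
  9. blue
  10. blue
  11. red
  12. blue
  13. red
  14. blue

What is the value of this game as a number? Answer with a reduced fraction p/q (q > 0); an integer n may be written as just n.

5611/8192

g_1 [b]  L=[0]  R=[∅]  so 1
g_2 [br]  L=[0]  R=[1]  so 1/2
g_3 [brb]  L=[0; 1/2]  R=[1]  so 3/4
g_4 [brbr]  L=[0; 1/2]  R=[3/4; 1]  so 5/8
g_5 [brbrb]  L=[0; 1/2; 5/8]  R=[3/4; 1]  so 11/16
g_6 [brbrbr]  L=[0; 1/2; 5/8]  R=[11/16; 3/4; 1]  so 21/32
g_7 [brbrbrb]  L=[0; 1/2; 5/8; 21/32]  R=[11/16; 3/4; 1]  so 43/64
g_8 [brbrbrbb]  L=[0; 1/2; 5/8; 21/32; 43/64]  R=[11/16; 3/4; 1]  so 87/128
g_9 [brbrbrbbb]  L=[0; 1/2; 5/8; 21/32; 43/64; 87/128]  R=[11/16; 3/4; 1]  so 175/256
g_10 [brbrbrbbbb]  L=[0; 1/2; 5/8; 21/32; 43/64; 87/128; 175/256]  R=[11/16; 3/4; 1]  so 351/512
g_11 [brbrbrbbbbr]  L=[0; 1/2; 5/8; 21/32; 43/64; 87/128; 175/256]  R=[351/512; 11/16; 3/4; 1]  so 701/1024
g_12 [brbrbrbbbbrb]  L=[0; 1/2; 5/8; 21/32; 43/64; 87/128; 175/256; 701/1024]  R=[351/512; 11/16; 3/4; 1]  so 1403/2048
g_13 [brbrbrbbbbrbr]  L=[0; 1/2; 5/8; 21/32; 43/64; 87/128; 175/256; 701/1024]  R=[1403/2048; 351/512; 11/16; 3/4; 1]  so 2805/4096
g_14 [brbrbrbbbbrbrb]  L=[0; 1/2; 5/8; 21/32; 43/64; 87/128; 175/256; 701/1024; 2805/4096]  R=[1403/2048; 351/512; 11/16; 3/4; 1]  so 5611/8192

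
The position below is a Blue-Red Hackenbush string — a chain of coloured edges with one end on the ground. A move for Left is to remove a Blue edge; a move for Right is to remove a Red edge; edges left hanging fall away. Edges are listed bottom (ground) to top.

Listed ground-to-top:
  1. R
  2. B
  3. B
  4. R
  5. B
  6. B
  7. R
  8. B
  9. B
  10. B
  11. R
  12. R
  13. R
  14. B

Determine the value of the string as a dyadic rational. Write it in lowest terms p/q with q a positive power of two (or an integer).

Build value(s[:k]) for k = 1..14, string s = R B B R B B R B B B R R R B.
value(R) = { none | 0 } -> -1
value(RB) = { -1 | 0 } -> -1/2
value(RBB) = { -1 -1/2 | 0 } -> -1/4
value(RBBR) = { -1 -1/2 | -1/4 0 } -> -3/8
value(RBBRB) = { -1 -1/2 -3/8 | -1/4 0 } -> -5/16
value(RBBRBB) = { -1 -1/2 -3/8 -5/16 | -1/4 0 } -> -9/32
value(RBBRBBR) = { -1 -1/2 -3/8 -5/16 | -9/32 -1/4 0 } -> -19/64
value(RBBRBBRB) = { -1 -1/2 -3/8 -5/16 -19/64 | -9/32 -1/4 0 } -> -37/128
value(RBBRBBRBB) = { -1 -1/2 -3/8 -5/16 -19/64 -37/128 | -9/32 -1/4 0 } -> -73/256
value(RBBRBBRBBB) = { -1 -1/2 -3/8 -5/16 -19/64 -37/128 -73/256 | -9/32 -1/4 0 } -> -145/512
value(RBBRBBRBBBR) = { -1 -1/2 -3/8 -5/16 -19/64 -37/128 -73/256 | -145/512 -9/32 -1/4 0 } -> -291/1024
value(RBBRBBRBBBRR) = { -1 -1/2 -3/8 -5/16 -19/64 -37/128 -73/256 | -291/1024 -145/512 -9/32 -1/4 0 } -> -583/2048
value(RBBRBBRBBBRRR) = { -1 -1/2 -3/8 -5/16 -19/64 -37/128 -73/256 | -583/2048 -291/1024 -145/512 -9/32 -1/4 0 } -> -1167/4096
value(RBBRBBRBBBRRRB) = { -1 -1/2 -3/8 -5/16 -19/64 -37/128 -73/256 -1167/4096 | -583/2048 -291/1024 -145/512 -9/32 -1/4 0 } -> -2333/8192

-2333/8192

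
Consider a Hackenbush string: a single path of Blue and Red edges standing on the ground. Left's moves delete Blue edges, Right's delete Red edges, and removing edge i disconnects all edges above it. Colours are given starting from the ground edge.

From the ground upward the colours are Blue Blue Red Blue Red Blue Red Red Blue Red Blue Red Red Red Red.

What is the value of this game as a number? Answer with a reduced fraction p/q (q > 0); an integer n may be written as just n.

13473/8192

g(B) = { 0 | — } so 1
g(BB) = { 0, 1 | — } so 2
g(BBR) = { 0, 1 | 2 } so 3/2
g(BBRB) = { 0, 1, 3/2 | 2 } so 7/4
g(BBRBR) = { 0, 1, 3/2 | 7/4, 2 } so 13/8
g(BBRBRB) = { 0, 1, 3/2, 13/8 | 7/4, 2 } so 27/16
g(BBRBRBR) = { 0, 1, 3/2, 13/8 | 27/16, 7/4, 2 } so 53/32
g(BBRBRBRR) = { 0, 1, 3/2, 13/8 | 53/32, 27/16, 7/4, 2 } so 105/64
g(BBRBRBRRB) = { 0, 1, 3/2, 13/8, 105/64 | 53/32, 27/16, 7/4, 2 } so 211/128
g(BBRBRBRRBR) = { 0, 1, 3/2, 13/8, 105/64 | 211/128, 53/32, 27/16, 7/4, 2 } so 421/256
g(BBRBRBRRBRB) = { 0, 1, 3/2, 13/8, 105/64, 421/256 | 211/128, 53/32, 27/16, 7/4, 2 } so 843/512
g(BBRBRBRRBRBR) = { 0, 1, 3/2, 13/8, 105/64, 421/256 | 843/512, 211/128, 53/32, 27/16, 7/4, 2 } so 1685/1024
g(BBRBRBRRBRBRR) = { 0, 1, 3/2, 13/8, 105/64, 421/256 | 1685/1024, 843/512, 211/128, 53/32, 27/16, 7/4, 2 } so 3369/2048
g(BBRBRBRRBRBRRR) = { 0, 1, 3/2, 13/8, 105/64, 421/256 | 3369/2048, 1685/1024, 843/512, 211/128, 53/32, 27/16, 7/4, 2 } so 6737/4096
g(BBRBRBRRBRBRRRR) = { 0, 1, 3/2, 13/8, 105/64, 421/256 | 6737/4096, 3369/2048, 1685/1024, 843/512, 211/128, 53/32, 27/16, 7/4, 2 } so 13473/8192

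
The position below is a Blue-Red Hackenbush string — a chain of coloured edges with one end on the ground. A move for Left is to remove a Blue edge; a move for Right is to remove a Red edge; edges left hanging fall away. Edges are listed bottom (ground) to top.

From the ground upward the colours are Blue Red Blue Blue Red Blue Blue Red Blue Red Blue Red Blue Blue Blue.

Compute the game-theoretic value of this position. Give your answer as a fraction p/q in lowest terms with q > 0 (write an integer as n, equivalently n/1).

13999/16384

Build value(s[:k]) for k = 1..15, string s = Blue Red Blue Blue Red Blue Blue Red Blue Red Blue Red Blue Blue Blue.
step 1: add Blue to get B; options L={ 0 } R={ ∅ } => 1
step 2: add Red to get BR; options L={ 0 } R={ 1 } => 1/2
step 3: add Blue to get BRB; options L={ 0 1/2 } R={ 1 } => 3/4
step 4: add Blue to get BRBB; options L={ 0 1/2 3/4 } R={ 1 } => 7/8
step 5: add Red to get BRBBR; options L={ 0 1/2 3/4 } R={ 7/8 1 } => 13/16
step 6: add Blue to get BRBBRB; options L={ 0 1/2 3/4 13/16 } R={ 7/8 1 } => 27/32
step 7: add Blue to get BRBBRBB; options L={ 0 1/2 3/4 13/16 27/32 } R={ 7/8 1 } => 55/64
step 8: add Red to get BRBBRBBR; options L={ 0 1/2 3/4 13/16 27/32 } R={ 55/64 7/8 1 } => 109/128
step 9: add Blue to get BRBBRBBRB; options L={ 0 1/2 3/4 13/16 27/32 109/128 } R={ 55/64 7/8 1 } => 219/256
step 10: add Red to get BRBBRBBRBR; options L={ 0 1/2 3/4 13/16 27/32 109/128 } R={ 219/256 55/64 7/8 1 } => 437/512
step 11: add Blue to get BRBBRBBRBRB; options L={ 0 1/2 3/4 13/16 27/32 109/128 437/512 } R={ 219/256 55/64 7/8 1 } => 875/1024
step 12: add Red to get BRBBRBBRBRBR; options L={ 0 1/2 3/4 13/16 27/32 109/128 437/512 } R={ 875/1024 219/256 55/64 7/8 1 } => 1749/2048
step 13: add Blue to get BRBBRBBRBRBRB; options L={ 0 1/2 3/4 13/16 27/32 109/128 437/512 1749/2048 } R={ 875/1024 219/256 55/64 7/8 1 } => 3499/4096
step 14: add Blue to get BRBBRBBRBRBRBB; options L={ 0 1/2 3/4 13/16 27/32 109/128 437/512 1749/2048 3499/4096 } R={ 875/1024 219/256 55/64 7/8 1 } => 6999/8192
step 15: add Blue to get BRBBRBBRBRBRBBB; options L={ 0 1/2 3/4 13/16 27/32 109/128 437/512 1749/2048 3499/4096 6999/8192 } R={ 875/1024 219/256 55/64 7/8 1 } => 13999/16384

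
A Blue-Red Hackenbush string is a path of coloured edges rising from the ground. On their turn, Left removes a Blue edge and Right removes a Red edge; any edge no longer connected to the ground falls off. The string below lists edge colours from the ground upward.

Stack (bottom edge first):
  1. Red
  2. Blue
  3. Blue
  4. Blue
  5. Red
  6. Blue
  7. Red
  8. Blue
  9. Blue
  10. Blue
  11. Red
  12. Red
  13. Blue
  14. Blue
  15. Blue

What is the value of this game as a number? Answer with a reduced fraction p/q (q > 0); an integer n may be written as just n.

-2609/16384

v(R) = { ∅ | 0 } -> -1
v(RB) = { -1 | 0 } -> -1/2
v(RBB) = { -1, -1/2 | 0 } -> -1/4
v(RBBB) = { -1, -1/2, -1/4 | 0 } -> -1/8
v(RBBBR) = { -1, -1/2, -1/4 | -1/8, 0 } -> -3/16
v(RBBBRB) = { -1, -1/2, -1/4, -3/16 | -1/8, 0 } -> -5/32
v(RBBBRBR) = { -1, -1/2, -1/4, -3/16 | -5/32, -1/8, 0 } -> -11/64
v(RBBBRBRB) = { -1, -1/2, -1/4, -3/16, -11/64 | -5/32, -1/8, 0 } -> -21/128
v(RBBBRBRBB) = { -1, -1/2, -1/4, -3/16, -11/64, -21/128 | -5/32, -1/8, 0 } -> -41/256
v(RBBBRBRBBB) = { -1, -1/2, -1/4, -3/16, -11/64, -21/128, -41/256 | -5/32, -1/8, 0 } -> -81/512
v(RBBBRBRBBBR) = { -1, -1/2, -1/4, -3/16, -11/64, -21/128, -41/256 | -81/512, -5/32, -1/8, 0 } -> -163/1024
v(RBBBRBRBBBRR) = { -1, -1/2, -1/4, -3/16, -11/64, -21/128, -41/256 | -163/1024, -81/512, -5/32, -1/8, 0 } -> -327/2048
v(RBBBRBRBBBRRB) = { -1, -1/2, -1/4, -3/16, -11/64, -21/128, -41/256, -327/2048 | -163/1024, -81/512, -5/32, -1/8, 0 } -> -653/4096
v(RBBBRBRBBBRRBB) = { -1, -1/2, -1/4, -3/16, -11/64, -21/128, -41/256, -327/2048, -653/4096 | -163/1024, -81/512, -5/32, -1/8, 0 } -> -1305/8192
v(RBBBRBRBBBRRBBB) = { -1, -1/2, -1/4, -3/16, -11/64, -21/128, -41/256, -327/2048, -653/4096, -1305/8192 | -163/1024, -81/512, -5/32, -1/8, 0 } -> -2609/16384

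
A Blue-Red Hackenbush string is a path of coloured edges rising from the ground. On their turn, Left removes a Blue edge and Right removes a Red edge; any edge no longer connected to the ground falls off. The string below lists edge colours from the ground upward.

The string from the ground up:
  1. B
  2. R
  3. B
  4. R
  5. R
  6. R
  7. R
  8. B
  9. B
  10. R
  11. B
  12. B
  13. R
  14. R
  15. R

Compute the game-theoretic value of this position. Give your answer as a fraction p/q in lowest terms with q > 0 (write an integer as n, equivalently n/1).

Recurse on prefixes of the 15-edge string B R B R R R R B B R B B R R R:
v(B) = { 0 | none } — 1
v(BR) = { 0 | 1 } — 1/2
v(BRB) = { 0; 1/2 | 1 } — 3/4
v(BRBR) = { 0; 1/2 | 3/4; 1 } — 5/8
v(BRBRR) = { 0; 1/2 | 5/8; 3/4; 1 } — 9/16
v(BRBRRR) = { 0; 1/2 | 9/16; 5/8; 3/4; 1 } — 17/32
v(BRBRRRR) = { 0; 1/2 | 17/32; 9/16; 5/8; 3/4; 1 } — 33/64
v(BRBRRRRB) = { 0; 1/2; 33/64 | 17/32; 9/16; 5/8; 3/4; 1 } — 67/128
v(BRBRRRRBB) = { 0; 1/2; 33/64; 67/128 | 17/32; 9/16; 5/8; 3/4; 1 } — 135/256
v(BRBRRRRBBR) = { 0; 1/2; 33/64; 67/128 | 135/256; 17/32; 9/16; 5/8; 3/4; 1 } — 269/512
v(BRBRRRRBBRB) = { 0; 1/2; 33/64; 67/128; 269/512 | 135/256; 17/32; 9/16; 5/8; 3/4; 1 } — 539/1024
v(BRBRRRRBBRBB) = { 0; 1/2; 33/64; 67/128; 269/512; 539/1024 | 135/256; 17/32; 9/16; 5/8; 3/4; 1 } — 1079/2048
v(BRBRRRRBBRBBR) = { 0; 1/2; 33/64; 67/128; 269/512; 539/1024 | 1079/2048; 135/256; 17/32; 9/16; 5/8; 3/4; 1 } — 2157/4096
v(BRBRRRRBBRBBRR) = { 0; 1/2; 33/64; 67/128; 269/512; 539/1024 | 2157/4096; 1079/2048; 135/256; 17/32; 9/16; 5/8; 3/4; 1 } — 4313/8192
v(BRBRRRRBBRBBRRR) = { 0; 1/2; 33/64; 67/128; 269/512; 539/1024 | 4313/8192; 2157/4096; 1079/2048; 135/256; 17/32; 9/16; 5/8; 3/4; 1 } — 8625/16384

8625/16384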